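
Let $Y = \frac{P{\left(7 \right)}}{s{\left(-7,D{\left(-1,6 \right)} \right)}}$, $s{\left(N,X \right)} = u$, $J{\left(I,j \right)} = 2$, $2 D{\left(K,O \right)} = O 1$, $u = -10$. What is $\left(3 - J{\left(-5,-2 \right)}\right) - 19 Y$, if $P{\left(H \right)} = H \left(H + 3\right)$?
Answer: $134$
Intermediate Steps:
$D{\left(K,O \right)} = \frac{O}{2}$ ($D{\left(K,O \right)} = \frac{O 1}{2} = \frac{O}{2}$)
$s{\left(N,X \right)} = -10$
$P{\left(H \right)} = H \left(3 + H\right)$
$Y = -7$ ($Y = \frac{7 \left(3 + 7\right)}{-10} = 7 \cdot 10 \left(- \frac{1}{10}\right) = 70 \left(- \frac{1}{10}\right) = -7$)
$\left(3 - J{\left(-5,-2 \right)}\right) - 19 Y = \left(3 - 2\right) - -133 = \left(3 - 2\right) + 133 = 1 + 133 = 134$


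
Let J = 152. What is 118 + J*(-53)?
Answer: -7938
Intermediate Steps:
118 + J*(-53) = 118 + 152*(-53) = 118 - 8056 = -7938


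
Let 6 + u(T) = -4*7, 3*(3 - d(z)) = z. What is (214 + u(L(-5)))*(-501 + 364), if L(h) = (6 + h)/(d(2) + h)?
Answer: -24660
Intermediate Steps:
d(z) = 3 - z/3
L(h) = (6 + h)/(7/3 + h) (L(h) = (6 + h)/((3 - 1/3*2) + h) = (6 + h)/((3 - 2/3) + h) = (6 + h)/(7/3 + h))
u(T) = -34 (u(T) = -6 - 4*7 = -6 - 28 = -34)
(214 + u(L(-5)))*(-501 + 364) = (214 - 34)*(-501 + 364) = 180*(-137) = -24660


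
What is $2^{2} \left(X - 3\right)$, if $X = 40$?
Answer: $148$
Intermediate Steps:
$2^{2} \left(X - 3\right) = 2^{2} \left(40 - 3\right) = 4 \cdot 37 = 148$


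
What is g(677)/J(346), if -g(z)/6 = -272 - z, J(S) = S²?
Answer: 2847/59858 ≈ 0.047563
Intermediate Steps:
g(z) = 1632 + 6*z (g(z) = -6*(-272 - z) = 1632 + 6*z)
g(677)/J(346) = (1632 + 6*677)/(346²) = (1632 + 4062)/119716 = 5694*(1/119716) = 2847/59858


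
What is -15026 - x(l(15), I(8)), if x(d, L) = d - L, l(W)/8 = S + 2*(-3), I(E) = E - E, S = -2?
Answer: -14962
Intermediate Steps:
I(E) = 0
l(W) = -64 (l(W) = 8*(-2 + 2*(-3)) = 8*(-2 - 6) = 8*(-8) = -64)
-15026 - x(l(15), I(8)) = -15026 - (-64 - 1*0) = -15026 - (-64 + 0) = -15026 - 1*(-64) = -15026 + 64 = -14962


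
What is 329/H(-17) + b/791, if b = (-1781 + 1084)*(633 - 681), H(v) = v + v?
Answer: 877265/26894 ≈ 32.619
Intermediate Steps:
H(v) = 2*v
b = 33456 (b = -697*(-48) = 33456)
329/H(-17) + b/791 = 329/((2*(-17))) + 33456/791 = 329/(-34) + 33456*(1/791) = 329*(-1/34) + 33456/791 = -329/34 + 33456/791 = 877265/26894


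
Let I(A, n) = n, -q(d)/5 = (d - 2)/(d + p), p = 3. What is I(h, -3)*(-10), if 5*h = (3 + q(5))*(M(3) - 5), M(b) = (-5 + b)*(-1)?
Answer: 30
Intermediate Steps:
M(b) = 5 - b
q(d) = -5*(-2 + d)/(3 + d) (q(d) = -5*(d - 2)/(d + 3) = -5*(-2 + d)/(3 + d))
h = -27/40 (h = ((3 + 5*(2 - 1*5)/(3 + 5))*((5 - 1*3) - 5))/5 = ((3 + 5*(2 - 5)/8)*((5 - 3) - 5))/5 = ((3 + 5*(⅛)*(-3))*(2 - 5))/5 = ((3 - 15/8)*(-3))/5 = ((9/8)*(-3))/5 = (⅕)*(-27/8) = -27/40 ≈ -0.67500)
I(h, -3)*(-10) = -3*(-10) = 30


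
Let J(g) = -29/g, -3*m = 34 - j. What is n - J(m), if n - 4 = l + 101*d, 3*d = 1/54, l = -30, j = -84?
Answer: -124798/4779 ≈ -26.114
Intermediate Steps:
d = 1/162 (d = (⅓)/54 = (⅓)*(1/54) = 1/162 ≈ 0.0061728)
n = -4111/162 (n = 4 + (-30 + 101*(1/162)) = 4 + (-30 + 101/162) = 4 - 4759/162 = -4111/162 ≈ -25.377)
m = -118/3 (m = -(34 - 1*(-84))/3 = -(34 + 84)/3 = -⅓*118 = -118/3 ≈ -39.333)
n - J(m) = -4111/162 - (-29)/(-118/3) = -4111/162 - (-29)*(-3)/118 = -4111/162 - 1*87/118 = -4111/162 - 87/118 = -124798/4779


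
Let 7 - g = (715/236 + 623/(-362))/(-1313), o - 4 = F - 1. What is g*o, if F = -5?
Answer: -392658657/28043054 ≈ -14.002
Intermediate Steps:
o = -2 (o = 4 + (-5 - 1) = 4 - 6 = -2)
g = 392658657/56086108 (g = 7 - (715/236 + 623/(-362))/(-1313) = 7 - (715*(1/236) + 623*(-1/362))*(-1)/1313 = 7 - (715/236 - 623/362)*(-1)/1313 = 7 - 55901*(-1)/(42716*1313) = 7 - 1*(-55901/56086108) = 7 + 55901/56086108 = 392658657/56086108 ≈ 7.0010)
g*o = (392658657/56086108)*(-2) = -392658657/28043054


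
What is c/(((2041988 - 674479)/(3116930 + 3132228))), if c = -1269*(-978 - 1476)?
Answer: 19460665405908/1367509 ≈ 1.4231e+7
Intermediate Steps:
c = 3114126 (c = -1269*(-2454) = 3114126)
c/(((2041988 - 674479)/(3116930 + 3132228))) = 3114126/(((2041988 - 674479)/(3116930 + 3132228))) = 3114126/((1367509/6249158)) = 3114126/((1367509*(1/6249158))) = 3114126/(1367509/6249158) = 3114126*(6249158/1367509) = 19460665405908/1367509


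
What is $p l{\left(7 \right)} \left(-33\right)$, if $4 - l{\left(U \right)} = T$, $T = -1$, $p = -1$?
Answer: $165$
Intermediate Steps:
$l{\left(U \right)} = 5$ ($l{\left(U \right)} = 4 - -1 = 4 + 1 = 5$)
$p l{\left(7 \right)} \left(-33\right) = \left(-1\right) 5 \left(-33\right) = \left(-5\right) \left(-33\right) = 165$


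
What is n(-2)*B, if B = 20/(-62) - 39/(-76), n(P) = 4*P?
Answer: -898/589 ≈ -1.5246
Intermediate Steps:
B = 449/2356 (B = 20*(-1/62) - 39*(-1/76) = -10/31 + 39/76 = 449/2356 ≈ 0.19058)
n(-2)*B = (4*(-2))*(449/2356) = -8*449/2356 = -898/589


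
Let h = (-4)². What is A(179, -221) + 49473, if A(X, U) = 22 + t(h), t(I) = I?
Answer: 49511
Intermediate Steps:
h = 16
A(X, U) = 38 (A(X, U) = 22 + 16 = 38)
A(179, -221) + 49473 = 38 + 49473 = 49511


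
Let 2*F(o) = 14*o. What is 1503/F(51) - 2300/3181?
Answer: 1319981/378539 ≈ 3.4870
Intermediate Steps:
F(o) = 7*o (F(o) = (14*o)/2 = 7*o)
1503/F(51) - 2300/3181 = 1503/((7*51)) - 2300/3181 = 1503/357 - 2300*1/3181 = 1503*(1/357) - 2300/3181 = 501/119 - 2300/3181 = 1319981/378539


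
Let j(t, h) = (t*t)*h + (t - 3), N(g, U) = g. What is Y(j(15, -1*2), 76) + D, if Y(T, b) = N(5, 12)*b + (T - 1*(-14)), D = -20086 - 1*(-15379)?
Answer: -4751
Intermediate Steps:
D = -4707 (D = -20086 + 15379 = -4707)
j(t, h) = -3 + t + h*t² (j(t, h) = t²*h + (-3 + t) = h*t² + (-3 + t) = -3 + t + h*t²)
Y(T, b) = 14 + T + 5*b (Y(T, b) = 5*b + (T - 1*(-14)) = 5*b + (T + 14) = 5*b + (14 + T) = 14 + T + 5*b)
Y(j(15, -1*2), 76) + D = (14 + (-3 + 15 - 1*2*15²) + 5*76) - 4707 = (14 + (-3 + 15 - 2*225) + 380) - 4707 = (14 + (-3 + 15 - 450) + 380) - 4707 = (14 - 438 + 380) - 4707 = -44 - 4707 = -4751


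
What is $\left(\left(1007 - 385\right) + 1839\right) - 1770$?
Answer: $691$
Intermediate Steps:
$\left(\left(1007 - 385\right) + 1839\right) - 1770 = \left(622 + 1839\right) - 1770 = 2461 - 1770 = 691$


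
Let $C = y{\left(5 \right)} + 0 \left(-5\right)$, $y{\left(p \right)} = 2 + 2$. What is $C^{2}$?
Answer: $16$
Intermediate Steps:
$y{\left(p \right)} = 4$
$C = 4$ ($C = 4 + 0 \left(-5\right) = 4 + 0 = 4$)
$C^{2} = 4^{2} = 16$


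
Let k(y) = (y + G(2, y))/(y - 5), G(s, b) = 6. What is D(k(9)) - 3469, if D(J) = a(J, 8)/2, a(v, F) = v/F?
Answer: -222001/64 ≈ -3468.8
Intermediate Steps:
k(y) = (6 + y)/(-5 + y) (k(y) = (y + 6)/(y - 5) = (6 + y)/(-5 + y))
D(J) = J/16 (D(J) = (J/8)/2 = (J*(⅛))*(½) = (J/8)*(½) = J/16)
D(k(9)) - 3469 = ((6 + 9)/(-5 + 9))/16 - 3469 = (15/4)/16 - 3469 = ((¼)*15)/16 - 3469 = (1/16)*(15/4) - 3469 = 15/64 - 3469 = -222001/64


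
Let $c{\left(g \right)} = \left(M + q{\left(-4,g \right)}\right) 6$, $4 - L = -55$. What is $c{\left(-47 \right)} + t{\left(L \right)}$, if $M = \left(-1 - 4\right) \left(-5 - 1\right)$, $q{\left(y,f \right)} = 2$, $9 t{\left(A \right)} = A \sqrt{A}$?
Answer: $192 + \frac{59 \sqrt{59}}{9} \approx 242.35$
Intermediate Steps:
$L = 59$ ($L = 4 - -55 = 4 + 55 = 59$)
$t{\left(A \right)} = \frac{A^{\frac{3}{2}}}{9}$ ($t{\left(A \right)} = \frac{A \sqrt{A}}{9} = \frac{A^{\frac{3}{2}}}{9}$)
$M = 30$ ($M = \left(-5\right) \left(-6\right) = 30$)
$c{\left(g \right)} = 192$ ($c{\left(g \right)} = \left(30 + 2\right) 6 = 32 \cdot 6 = 192$)
$c{\left(-47 \right)} + t{\left(L \right)} = 192 + \frac{59^{\frac{3}{2}}}{9} = 192 + \frac{59 \sqrt{59}}{9}$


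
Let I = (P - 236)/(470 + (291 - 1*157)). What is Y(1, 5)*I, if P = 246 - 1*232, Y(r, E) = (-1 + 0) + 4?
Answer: -333/302 ≈ -1.1026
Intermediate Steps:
Y(r, E) = 3 (Y(r, E) = -1 + 4 = 3)
P = 14 (P = 246 - 232 = 14)
I = -111/302 (I = (14 - 236)/(470 + (291 - 1*157)) = -222/(470 + (291 - 157)) = -222/(470 + 134) = -222/604 = -222*1/604 = -111/302 ≈ -0.36755)
Y(1, 5)*I = 3*(-111/302) = -333/302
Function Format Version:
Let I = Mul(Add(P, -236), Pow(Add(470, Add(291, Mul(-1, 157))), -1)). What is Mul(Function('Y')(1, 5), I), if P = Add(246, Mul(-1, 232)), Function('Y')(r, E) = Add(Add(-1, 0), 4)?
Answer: Rational(-333, 302) ≈ -1.1026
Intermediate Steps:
Function('Y')(r, E) = 3 (Function('Y')(r, E) = Add(-1, 4) = 3)
P = 14 (P = Add(246, -232) = 14)
I = Rational(-111, 302) (I = Mul(Add(14, -236), Pow(Add(470, Add(291, Mul(-1, 157))), -1)) = Mul(-222, Pow(Add(470, Add(291, -157)), -1)) = Mul(-222, Pow(Add(470, 134), -1)) = Mul(-222, Pow(604, -1)) = Mul(-222, Rational(1, 604)) = Rational(-111, 302) ≈ -0.36755)
Mul(Function('Y')(1, 5), I) = Mul(3, Rational(-111, 302)) = Rational(-333, 302)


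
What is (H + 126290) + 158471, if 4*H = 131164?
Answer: 317552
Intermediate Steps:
H = 32791 (H = (¼)*131164 = 32791)
(H + 126290) + 158471 = (32791 + 126290) + 158471 = 159081 + 158471 = 317552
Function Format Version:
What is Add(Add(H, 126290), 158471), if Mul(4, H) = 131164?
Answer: 317552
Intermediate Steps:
H = 32791 (H = Mul(Rational(1, 4), 131164) = 32791)
Add(Add(H, 126290), 158471) = Add(Add(32791, 126290), 158471) = Add(159081, 158471) = 317552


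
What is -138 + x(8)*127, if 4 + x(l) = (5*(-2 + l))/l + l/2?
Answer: 1353/4 ≈ 338.25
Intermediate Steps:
x(l) = -4 + l/2 + (-10 + 5*l)/l (x(l) = -4 + ((5*(-2 + l))/l + l/2) = -4 + ((-10 + 5*l)/l + l*(½)) = -4 + ((-10 + 5*l)/l + l/2) = -4 + (l/2 + (-10 + 5*l)/l) = -4 + l/2 + (-10 + 5*l)/l)
-138 + x(8)*127 = -138 + (1 + (½)*8 - 10/8)*127 = -138 + (1 + 4 - 10*⅛)*127 = -138 + (1 + 4 - 5/4)*127 = -138 + (15/4)*127 = -138 + 1905/4 = 1353/4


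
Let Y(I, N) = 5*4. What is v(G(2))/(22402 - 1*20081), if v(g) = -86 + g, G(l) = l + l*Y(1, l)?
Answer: -4/211 ≈ -0.018957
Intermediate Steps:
Y(I, N) = 20
G(l) = 21*l (G(l) = l + l*20 = l + 20*l = 21*l)
v(G(2))/(22402 - 1*20081) = (-86 + 21*2)/(22402 - 1*20081) = (-86 + 42)/(22402 - 20081) = -44/2321 = -44*1/2321 = -4/211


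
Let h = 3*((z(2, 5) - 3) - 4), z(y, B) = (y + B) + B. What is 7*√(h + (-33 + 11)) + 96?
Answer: 96 + 7*I*√7 ≈ 96.0 + 18.52*I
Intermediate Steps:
z(y, B) = y + 2*B (z(y, B) = (B + y) + B = y + 2*B)
h = 15 (h = 3*(((2 + 2*5) - 3) - 4) = 3*(((2 + 10) - 3) - 4) = 3*((12 - 3) - 4) = 3*(9 - 4) = 3*5 = 15)
7*√(h + (-33 + 11)) + 96 = 7*√(15 + (-33 + 11)) + 96 = 7*√(15 - 22) + 96 = 7*√(-7) + 96 = 7*(I*√7) + 96 = 7*I*√7 + 96 = 96 + 7*I*√7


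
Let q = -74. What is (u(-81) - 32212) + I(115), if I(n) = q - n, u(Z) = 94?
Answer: -32307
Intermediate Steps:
I(n) = -74 - n
(u(-81) - 32212) + I(115) = (94 - 32212) + (-74 - 1*115) = -32118 + (-74 - 115) = -32118 - 189 = -32307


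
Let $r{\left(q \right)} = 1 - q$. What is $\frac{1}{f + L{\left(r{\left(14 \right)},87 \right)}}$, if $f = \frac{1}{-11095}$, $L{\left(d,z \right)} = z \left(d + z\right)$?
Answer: $\frac{11095}{71429609} \approx 0.00015533$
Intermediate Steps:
$f = - \frac{1}{11095} \approx -9.0131 \cdot 10^{-5}$
$\frac{1}{f + L{\left(r{\left(14 \right)},87 \right)}} = \frac{1}{- \frac{1}{11095} + 87 \left(\left(1 - 14\right) + 87\right)} = \frac{1}{- \frac{1}{11095} + 87 \left(-13 + 87\right)} = \frac{1}{- \frac{1}{11095} + 87 \cdot 74} = \frac{1}{- \frac{1}{11095} + 6438} = \frac{1}{\frac{71429609}{11095}} = \frac{11095}{71429609}$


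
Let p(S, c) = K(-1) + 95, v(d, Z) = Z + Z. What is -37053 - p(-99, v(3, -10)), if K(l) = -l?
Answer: -37149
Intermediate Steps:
v(d, Z) = 2*Z
p(S, c) = 96 (p(S, c) = -1*(-1) + 95 = 1 + 95 = 96)
-37053 - p(-99, v(3, -10)) = -37053 - 1*96 = -37053 - 96 = -37149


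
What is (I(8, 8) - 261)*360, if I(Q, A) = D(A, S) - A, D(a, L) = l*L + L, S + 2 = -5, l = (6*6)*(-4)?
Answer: 263520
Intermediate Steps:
l = -144 (l = 36*(-4) = -144)
S = -7 (S = -2 - 5 = -7)
D(a, L) = -143*L (D(a, L) = -144*L + L = -143*L)
I(Q, A) = 1001 - A (I(Q, A) = -143*(-7) - A = 1001 - A)
(I(8, 8) - 261)*360 = ((1001 - 1*8) - 261)*360 = ((1001 - 8) - 261)*360 = (993 - 261)*360 = 732*360 = 263520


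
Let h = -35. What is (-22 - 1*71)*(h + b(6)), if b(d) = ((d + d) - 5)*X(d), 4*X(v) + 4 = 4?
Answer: 3255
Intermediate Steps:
X(v) = 0 (X(v) = -1 + (1/4)*4 = -1 + 1 = 0)
b(d) = 0 (b(d) = ((d + d) - 5)*0 = (2*d - 5)*0 = (-5 + 2*d)*0 = 0)
(-22 - 1*71)*(h + b(6)) = (-22 - 1*71)*(-35 + 0) = (-22 - 71)*(-35) = -93*(-35) = 3255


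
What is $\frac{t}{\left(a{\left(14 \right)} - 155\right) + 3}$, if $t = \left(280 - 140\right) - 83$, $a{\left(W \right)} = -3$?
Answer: $- \frac{57}{155} \approx -0.36774$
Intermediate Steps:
$t = 57$ ($t = \left(280 - 140\right) - 83 = 140 - 83 = 57$)
$\frac{t}{\left(a{\left(14 \right)} - 155\right) + 3} = \frac{57}{\left(-3 - 155\right) + 3} = \frac{57}{-158 + 3} = \frac{57}{-155} = 57 \left(- \frac{1}{155}\right) = - \frac{57}{155}$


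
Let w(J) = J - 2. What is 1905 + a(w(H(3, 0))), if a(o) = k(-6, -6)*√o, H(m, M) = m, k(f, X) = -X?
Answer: 1911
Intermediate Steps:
k(f, X) = -X
w(J) = -2 + J
a(o) = 6*√o (a(o) = (-1*(-6))*√o = 6*√o)
1905 + a(w(H(3, 0))) = 1905 + 6*√(-2 + 3) = 1905 + 6*√1 = 1905 + 6*1 = 1905 + 6 = 1911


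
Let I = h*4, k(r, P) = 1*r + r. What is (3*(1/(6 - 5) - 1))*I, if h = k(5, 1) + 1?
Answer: 0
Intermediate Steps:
k(r, P) = 2*r (k(r, P) = r + r = 2*r)
h = 11 (h = 2*5 + 1 = 10 + 1 = 11)
I = 44 (I = 11*4 = 44)
(3*(1/(6 - 5) - 1))*I = (3*(1/(6 - 5) - 1))*44 = (3*(1/1 - 1))*44 = (3*(1 - 1))*44 = (3*0)*44 = 0*44 = 0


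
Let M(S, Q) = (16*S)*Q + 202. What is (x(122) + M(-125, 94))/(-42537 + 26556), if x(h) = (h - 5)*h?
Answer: 173524/15981 ≈ 10.858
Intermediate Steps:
M(S, Q) = 202 + 16*Q*S (M(S, Q) = 16*Q*S + 202 = 202 + 16*Q*S)
x(h) = h*(-5 + h) (x(h) = (-5 + h)*h = h*(-5 + h))
(x(122) + M(-125, 94))/(-42537 + 26556) = (122*(-5 + 122) + (202 + 16*94*(-125)))/(-42537 + 26556) = (122*117 + (202 - 188000))/(-15981) = (14274 - 187798)*(-1/15981) = -173524*(-1/15981) = 173524/15981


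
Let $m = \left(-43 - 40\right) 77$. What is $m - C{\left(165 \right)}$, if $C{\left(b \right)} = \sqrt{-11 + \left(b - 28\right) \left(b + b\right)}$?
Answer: $-6391 - \sqrt{45199} \approx -6603.6$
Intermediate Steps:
$C{\left(b \right)} = \sqrt{-11 + 2 b \left(-28 + b\right)}$ ($C{\left(b \right)} = \sqrt{-11 + \left(-28 + b\right) 2 b} = \sqrt{-11 + 2 b \left(-28 + b\right)}$)
$m = -6391$ ($m = \left(-83\right) 77 = -6391$)
$m - C{\left(165 \right)} = -6391 - \sqrt{-11 - 9240 + 2 \cdot 165^{2}} = -6391 - \sqrt{-11 - 9240 + 2 \cdot 27225} = -6391 - \sqrt{-11 - 9240 + 54450} = -6391 - \sqrt{45199}$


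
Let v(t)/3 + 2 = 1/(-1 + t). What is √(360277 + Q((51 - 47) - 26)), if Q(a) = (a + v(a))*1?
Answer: 6*√5293657/23 ≈ 600.21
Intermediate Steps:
v(t) = -6 + 3/(-1 + t)
Q(a) = a + 3*(3 - 2*a)/(-1 + a) (Q(a) = (a + 3*(3 - 2*a)/(-1 + a))*1 = a + 3*(3 - 2*a)/(-1 + a))
√(360277 + Q((51 - 47) - 26)) = √(360277 + (9 + ((51 - 47) - 26)² - 7*((51 - 47) - 26))/(-1 + ((51 - 47) - 26))) = √(360277 + (9 + (4 - 26)² - 7*(4 - 26))/(-1 + (4 - 26))) = √(360277 + (9 + (-22)² - 7*(-22))/(-1 - 22)) = √(360277 + (9 + 484 + 154)/(-23)) = √(360277 - 1/23*647) = √(360277 - 647/23) = √(8285724/23) = 6*√5293657/23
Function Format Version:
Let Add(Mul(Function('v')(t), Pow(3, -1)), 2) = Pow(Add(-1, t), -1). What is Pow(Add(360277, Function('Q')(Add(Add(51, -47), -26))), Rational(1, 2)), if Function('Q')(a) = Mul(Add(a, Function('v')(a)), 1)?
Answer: Mul(Rational(6, 23), Pow(5293657, Rational(1, 2))) ≈ 600.21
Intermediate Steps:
Function('v')(t) = Add(-6, Mul(3, Pow(Add(-1, t), -1)))
Function('Q')(a) = Add(a, Mul(3, Pow(Add(-1, a), -1), Add(3, Mul(-2, a)))) (Function('Q')(a) = Mul(Add(a, Mul(3, Pow(Add(-1, a), -1), Add(3, Mul(-2, a)))), 1) = Add(a, Mul(3, Pow(Add(-1, a), -1), Add(3, Mul(-2, a)))))
Pow(Add(360277, Function('Q')(Add(Add(51, -47), -26))), Rational(1, 2)) = Pow(Add(360277, Mul(Pow(Add(-1, Add(Add(51, -47), -26)), -1), Add(9, Pow(Add(Add(51, -47), -26), 2), Mul(-7, Add(Add(51, -47), -26))))), Rational(1, 2)) = Pow(Add(360277, Mul(Pow(Add(-1, Add(4, -26)), -1), Add(9, Pow(Add(4, -26), 2), Mul(-7, Add(4, -26))))), Rational(1, 2)) = Pow(Add(360277, Mul(Pow(Add(-1, -22), -1), Add(9, Pow(-22, 2), Mul(-7, -22)))), Rational(1, 2)) = Pow(Add(360277, Mul(Pow(-23, -1), Add(9, 484, 154))), Rational(1, 2)) = Pow(Add(360277, Mul(Rational(-1, 23), 647)), Rational(1, 2)) = Pow(Add(360277, Rational(-647, 23)), Rational(1, 2)) = Pow(Rational(8285724, 23), Rational(1, 2)) = Mul(Rational(6, 23), Pow(5293657, Rational(1, 2)))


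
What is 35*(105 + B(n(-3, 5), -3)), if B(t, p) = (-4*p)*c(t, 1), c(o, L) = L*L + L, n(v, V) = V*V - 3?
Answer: 4515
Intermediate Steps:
n(v, V) = -3 + V**2 (n(v, V) = V**2 - 3 = -3 + V**2)
c(o, L) = L + L**2 (c(o, L) = L**2 + L = L + L**2)
B(t, p) = -8*p (B(t, p) = (-4*p)*(1*(1 + 1)) = (-4*p)*(1*2) = -4*p*2 = -8*p)
35*(105 + B(n(-3, 5), -3)) = 35*(105 - 8*(-3)) = 35*(105 + 24) = 35*129 = 4515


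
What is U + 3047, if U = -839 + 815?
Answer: 3023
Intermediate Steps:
U = -24
U + 3047 = -24 + 3047 = 3023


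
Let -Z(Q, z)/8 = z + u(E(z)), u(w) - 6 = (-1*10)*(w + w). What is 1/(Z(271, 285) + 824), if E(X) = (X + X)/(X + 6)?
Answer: -97/115488 ≈ -0.00083991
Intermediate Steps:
E(X) = 2*X/(6 + X) (E(X) = (2*X)/(6 + X) = 2*X/(6 + X))
u(w) = 6 - 20*w (u(w) = 6 + (-1*10)*(w + w) = 6 - 20*w)
Z(Q, z) = -48 - 8*z + 320*z/(6 + z) (Z(Q, z) = -8*(z + (6 - 40*z/(6 + z))) = -8*(6 + z - 40*z/(6 + z)) = -48 - 8*z + 320*z/(6 + z))
1/(Z(271, 285) + 824) = 1/(8*(-36 - 1*285² + 28*285)/(6 + 285) + 824) = 1/(8*(-36 - 1*81225 + 7980)/291 + 824) = 1/(8*(1/291)*(-36 - 81225 + 7980) + 824) = 1/(8*(1/291)*(-73281) + 824) = 1/(-195416/97 + 824) = 1/(-115488/97) = -97/115488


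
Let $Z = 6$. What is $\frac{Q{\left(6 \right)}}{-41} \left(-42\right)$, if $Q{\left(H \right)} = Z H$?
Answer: $\frac{1512}{41} \approx 36.878$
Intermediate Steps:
$Q{\left(H \right)} = 6 H$
$\frac{Q{\left(6 \right)}}{-41} \left(-42\right) = \frac{6 \cdot 6}{-41} \left(-42\right) = 36 \left(- \frac{1}{41}\right) \left(-42\right) = \left(- \frac{36}{41}\right) \left(-42\right) = \frac{1512}{41}$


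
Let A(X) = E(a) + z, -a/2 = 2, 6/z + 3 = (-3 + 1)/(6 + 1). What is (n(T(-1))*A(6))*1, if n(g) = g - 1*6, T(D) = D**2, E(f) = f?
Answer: 670/23 ≈ 29.130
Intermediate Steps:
z = -42/23 (z = 6/(-3 + (-3 + 1)/(6 + 1)) = 6/(-3 - 2/7) = 6/(-23/7) = 6*(-7/23) = -42/23 ≈ -1.8261)
a = -4 (a = -2*2 = -4)
A(X) = -134/23 (A(X) = -4 - 42/23 = -134/23)
n(g) = -6 + g (n(g) = g - 6 = -6 + g)
(n(T(-1))*A(6))*1 = ((-6 + (-1)**2)*(-134/23))*1 = ((-6 + 1)*(-134/23))*1 = -5*(-134/23)*1 = (670/23)*1 = 670/23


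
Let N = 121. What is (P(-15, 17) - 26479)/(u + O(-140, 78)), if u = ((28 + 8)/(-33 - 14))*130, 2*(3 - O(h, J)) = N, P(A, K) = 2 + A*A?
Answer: 2467688/14765 ≈ 167.13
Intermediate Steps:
P(A, K) = 2 + A²
O(h, J) = -115/2 (O(h, J) = 3 - ½*121 = 3 - 121/2 = -115/2)
u = -4680/47 (u = (36/(-47))*130 = (36*(-1/47))*130 = -36/47*130 = -4680/47 ≈ -99.574)
(P(-15, 17) - 26479)/(u + O(-140, 78)) = ((2 + (-15)²) - 26479)/(-4680/47 - 115/2) = ((2 + 225) - 26479)/(-14765/94) = (227 - 26479)*(-94/14765) = -26252*(-94/14765) = 2467688/14765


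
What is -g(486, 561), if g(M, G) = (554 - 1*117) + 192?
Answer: -629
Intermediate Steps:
g(M, G) = 629 (g(M, G) = (554 - 117) + 192 = 437 + 192 = 629)
-g(486, 561) = -1*629 = -629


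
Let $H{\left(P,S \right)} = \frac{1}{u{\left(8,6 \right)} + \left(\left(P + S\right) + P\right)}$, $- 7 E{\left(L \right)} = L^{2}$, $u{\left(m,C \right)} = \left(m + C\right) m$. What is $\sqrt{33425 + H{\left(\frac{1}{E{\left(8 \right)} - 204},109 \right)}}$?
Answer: $\frac{\sqrt{908441147257239}}{164859} \approx 182.82$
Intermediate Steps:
$u{\left(m,C \right)} = m \left(C + m\right)$ ($u{\left(m,C \right)} = \left(C + m\right) m = m \left(C + m\right)$)
$E{\left(L \right)} = - \frac{L^{2}}{7}$
$H{\left(P,S \right)} = \frac{1}{112 + S + 2 P}$ ($H{\left(P,S \right)} = \frac{1}{8 \left(6 + 8\right) + \left(\left(P + S\right) + P\right)} = \frac{1}{8 \cdot 14 + \left(S + 2 P\right)} = \frac{1}{112 + \left(S + 2 P\right)} = \frac{1}{112 + S + 2 P}$)
$\sqrt{33425 + H{\left(\frac{1}{E{\left(8 \right)} - 204},109 \right)}} = \sqrt{33425 + \frac{1}{112 + 109 + \frac{2}{- \frac{8^{2}}{7} - 204}}} = \sqrt{33425 + \frac{1}{112 + 109 + \frac{2}{\left(- \frac{1}{7}\right) 64 - 204}}} = \sqrt{33425 + \frac{1}{112 + 109 + \frac{2}{- \frac{64}{7} - 204}}} = \sqrt{33425 + \frac{1}{112 + 109 + \frac{2}{- \frac{1492}{7}}}} = \sqrt{33425 + \frac{1}{112 + 109 + 2 \left(- \frac{7}{1492}\right)}} = \sqrt{33425 + \frac{1}{112 + 109 - \frac{7}{746}}} = \sqrt{33425 + \frac{1}{\frac{164859}{746}}} = \sqrt{33425 + \frac{746}{164859}} = \sqrt{\frac{5510412821}{164859}} = \frac{\sqrt{908441147257239}}{164859}$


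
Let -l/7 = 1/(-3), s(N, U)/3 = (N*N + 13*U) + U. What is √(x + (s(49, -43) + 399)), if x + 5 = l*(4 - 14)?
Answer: 11*√429/3 ≈ 75.945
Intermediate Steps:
s(N, U) = 3*N² + 42*U (s(N, U) = 3*((N*N + 13*U) + U) = 3*((N² + 13*U) + U) = 3*(N² + 14*U) = 3*N² + 42*U)
l = 7/3 (l = -7/(-3) = -7*(-⅓) = 7/3 ≈ 2.3333)
x = -85/3 (x = -5 + 7*(4 - 14)/3 = -5 + (7/3)*(-10) = -5 - 70/3 = -85/3 ≈ -28.333)
√(x + (s(49, -43) + 399)) = √(-85/3 + ((3*49² + 42*(-43)) + 399)) = √(-85/3 + ((3*2401 - 1806) + 399)) = √(-85/3 + ((7203 - 1806) + 399)) = √(-85/3 + (5397 + 399)) = √(-85/3 + 5796) = √(17303/3) = 11*√429/3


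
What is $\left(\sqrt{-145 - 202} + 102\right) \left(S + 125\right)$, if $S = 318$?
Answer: $45186 + 443 i \sqrt{347} \approx 45186.0 + 8252.2 i$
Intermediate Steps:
$\left(\sqrt{-145 - 202} + 102\right) \left(S + 125\right) = \left(\sqrt{-145 - 202} + 102\right) \left(318 + 125\right) = \left(\sqrt{-347} + 102\right) 443 = \left(i \sqrt{347} + 102\right) 443 = \left(102 + i \sqrt{347}\right) 443 = 45186 + 443 i \sqrt{347}$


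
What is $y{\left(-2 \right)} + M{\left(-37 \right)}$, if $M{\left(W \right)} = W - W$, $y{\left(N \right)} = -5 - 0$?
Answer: $-5$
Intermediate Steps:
$y{\left(N \right)} = -5$ ($y{\left(N \right)} = -5 + 0 = -5$)
$M{\left(W \right)} = 0$
$y{\left(-2 \right)} + M{\left(-37 \right)} = -5 + 0 = -5$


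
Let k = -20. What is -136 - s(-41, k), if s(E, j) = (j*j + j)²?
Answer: -144536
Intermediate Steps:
s(E, j) = (j + j²)² (s(E, j) = (j² + j)² = (j + j²)²)
-136 - s(-41, k) = -136 - (-20)²*(1 - 20)² = -136 - 400*(-19)² = -136 - 400*361 = -136 - 1*144400 = -136 - 144400 = -144536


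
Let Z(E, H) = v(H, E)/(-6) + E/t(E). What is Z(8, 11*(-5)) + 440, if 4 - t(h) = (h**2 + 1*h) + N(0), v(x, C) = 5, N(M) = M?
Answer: 44783/102 ≈ 439.05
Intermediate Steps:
t(h) = 4 - h - h**2 (t(h) = 4 - ((h**2 + 1*h) + 0) = 4 - ((h**2 + h) + 0) = 4 - ((h + h**2) + 0) = 4 - (h + h**2) = 4 + (-h - h**2) = 4 - h - h**2)
Z(E, H) = -5/6 + E/(4 - E - E**2) (Z(E, H) = 5/(-6) + E/(4 - E - E**2) = 5*(-1/6) + E/(4 - E - E**2) = -5/6 + E/(4 - E - E**2))
Z(8, 11*(-5)) + 440 = (20 - 11*8 - 5*8**2)/(6*(-4 + 8 + 8**2)) + 440 = (20 - 88 - 5*64)/(6*(-4 + 8 + 64)) + 440 = (1/6)*(20 - 88 - 320)/68 + 440 = (1/6)*(1/68)*(-388) + 440 = -97/102 + 440 = 44783/102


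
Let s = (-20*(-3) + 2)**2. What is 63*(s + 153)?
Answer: 251811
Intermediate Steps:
s = 3844 (s = (-5*(-12) + 2)**2 = (60 + 2)**2 = 62**2 = 3844)
63*(s + 153) = 63*(3844 + 153) = 63*3997 = 251811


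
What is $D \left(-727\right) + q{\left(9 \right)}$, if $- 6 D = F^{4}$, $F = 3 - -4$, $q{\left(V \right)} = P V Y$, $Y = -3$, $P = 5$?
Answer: $\frac{1744717}{6} \approx 2.9079 \cdot 10^{5}$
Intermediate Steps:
$q{\left(V \right)} = - 15 V$ ($q{\left(V \right)} = 5 V \left(-3\right) = - 15 V$)
$F = 7$ ($F = 3 + \left(-1 + 5\right) = 3 + 4 = 7$)
$D = - \frac{2401}{6}$ ($D = - \frac{7^{4}}{6} = \left(- \frac{1}{6}\right) 2401 = - \frac{2401}{6} \approx -400.17$)
$D \left(-727\right) + q{\left(9 \right)} = \left(- \frac{2401}{6}\right) \left(-727\right) - 135 = \frac{1745527}{6} - 135 = \frac{1744717}{6}$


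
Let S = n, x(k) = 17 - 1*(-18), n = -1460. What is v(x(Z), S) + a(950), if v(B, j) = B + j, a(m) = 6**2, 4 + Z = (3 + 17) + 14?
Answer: -1389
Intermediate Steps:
Z = 30 (Z = -4 + ((3 + 17) + 14) = -4 + (20 + 14) = -4 + 34 = 30)
x(k) = 35 (x(k) = 17 + 18 = 35)
a(m) = 36
S = -1460
v(x(Z), S) + a(950) = (35 - 1460) + 36 = -1425 + 36 = -1389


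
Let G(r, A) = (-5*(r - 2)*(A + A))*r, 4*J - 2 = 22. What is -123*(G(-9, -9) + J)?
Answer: -1096668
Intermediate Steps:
J = 6 (J = 1/2 + (1/4)*22 = 1/2 + 11/2 = 6)
G(r, A) = -10*A*r*(-2 + r) (G(r, A) = (-5*(-2 + r)*2*A)*r = (-10*A*(-2 + r))*r = -10*A*r*(-2 + r))
-123*(G(-9, -9) + J) = -123*(10*(-9)*(-9)*(2 - 1*(-9)) + 6) = -123*(10*(-9)*(-9)*(2 + 9) + 6) = -123*(10*(-9)*(-9)*11 + 6) = -123*(8910 + 6) = -123*8916 = -1096668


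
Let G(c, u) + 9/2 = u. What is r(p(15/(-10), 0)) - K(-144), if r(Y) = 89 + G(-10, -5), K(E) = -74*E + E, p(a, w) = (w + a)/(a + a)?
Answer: -20865/2 ≈ -10433.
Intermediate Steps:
G(c, u) = -9/2 + u
p(a, w) = (a + w)/(2*a) (p(a, w) = (a + w)/((2*a)) = (a + w)*(1/(2*a)) = (a + w)/(2*a))
K(E) = -73*E
r(Y) = 159/2 (r(Y) = 89 + (-9/2 - 5) = 89 - 19/2 = 159/2)
r(p(15/(-10), 0)) - K(-144) = 159/2 - (-73)*(-144) = 159/2 - 1*10512 = 159/2 - 10512 = -20865/2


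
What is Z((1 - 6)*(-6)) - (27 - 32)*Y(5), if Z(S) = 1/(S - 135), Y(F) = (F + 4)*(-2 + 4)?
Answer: 9449/105 ≈ 89.990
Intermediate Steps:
Y(F) = 8 + 2*F (Y(F) = (4 + F)*2 = 8 + 2*F)
Z(S) = 1/(-135 + S)
Z((1 - 6)*(-6)) - (27 - 32)*Y(5) = 1/(-135 + (1 - 6)*(-6)) - (27 - 32)*(8 + 2*5) = 1/(-135 - 5*(-6)) - (-5)*(8 + 10) = 1/(-135 + 30) - (-5)*18 = 1/(-105) - 1*(-90) = -1/105 + 90 = 9449/105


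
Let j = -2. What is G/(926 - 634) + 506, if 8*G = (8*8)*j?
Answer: 36934/73 ≈ 505.95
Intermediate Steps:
G = -16 (G = ((8*8)*(-2))/8 = (64*(-2))/8 = (⅛)*(-128) = -16)
G/(926 - 634) + 506 = -16/(926 - 634) + 506 = -16/292 + 506 = (1/292)*(-16) + 506 = -4/73 + 506 = 36934/73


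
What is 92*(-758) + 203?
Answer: -69533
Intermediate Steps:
92*(-758) + 203 = -69736 + 203 = -69533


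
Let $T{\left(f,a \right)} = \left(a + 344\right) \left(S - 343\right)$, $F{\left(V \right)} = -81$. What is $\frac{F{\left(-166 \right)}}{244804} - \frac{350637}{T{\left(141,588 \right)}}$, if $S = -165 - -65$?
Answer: $\frac{10725487149}{12634212038} \approx 0.84892$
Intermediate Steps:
$S = -100$ ($S = -165 + 65 = -100$)
$T{\left(f,a \right)} = -152392 - 443 a$ ($T{\left(f,a \right)} = \left(a + 344\right) \left(-100 - 343\right) = \left(344 + a\right) \left(-443\right) = -152392 - 443 a$)
$\frac{F{\left(-166 \right)}}{244804} - \frac{350637}{T{\left(141,588 \right)}} = - \frac{81}{244804} - \frac{350637}{-152392 - 260484} = \left(-81\right) \frac{1}{244804} - \frac{350637}{-152392 - 260484} = - \frac{81}{244804} - \frac{350637}{-412876} = - \frac{81}{244804} - - \frac{350637}{412876} = - \frac{81}{244804} + \frac{350637}{412876} = \frac{10725487149}{12634212038}$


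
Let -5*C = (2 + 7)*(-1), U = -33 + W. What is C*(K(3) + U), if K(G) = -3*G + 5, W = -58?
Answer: -171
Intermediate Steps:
U = -91 (U = -33 - 58 = -91)
C = 9/5 (C = -(2 + 7)*(-1)/5 = -9*(-1)/5 = -⅕*(-9) = 9/5 ≈ 1.8000)
K(G) = 5 - 3*G
C*(K(3) + U) = 9*((5 - 3*3) - 91)/5 = 9*((5 - 9) - 91)/5 = 9*(-4 - 91)/5 = (9/5)*(-95) = -171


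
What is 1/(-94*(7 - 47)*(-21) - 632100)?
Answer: -1/711060 ≈ -1.4064e-6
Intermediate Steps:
1/(-94*(7 - 47)*(-21) - 632100) = 1/(-94*(-40)*(-21) - 632100) = 1/(3760*(-21) - 632100) = 1/(-78960 - 632100) = 1/(-711060) = -1/711060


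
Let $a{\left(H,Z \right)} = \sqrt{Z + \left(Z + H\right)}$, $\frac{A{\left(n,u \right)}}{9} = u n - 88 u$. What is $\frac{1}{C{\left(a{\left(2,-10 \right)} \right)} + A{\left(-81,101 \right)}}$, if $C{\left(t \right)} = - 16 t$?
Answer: $\frac{i}{3 \left(- 51207 i + 16 \sqrt{2}\right)} \approx -6.5095 \cdot 10^{-6} + 2.8764 \cdot 10^{-9} i$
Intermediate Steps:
$A{\left(n,u \right)} = - 792 u + 9 n u$ ($A{\left(n,u \right)} = 9 \left(u n - 88 u\right) = 9 \left(n u - 88 u\right) = 9 \left(- 88 u + n u\right) = - 792 u + 9 n u$)
$a{\left(H,Z \right)} = \sqrt{H + 2 Z}$ ($a{\left(H,Z \right)} = \sqrt{Z + \left(H + Z\right)} = \sqrt{H + 2 Z}$)
$\frac{1}{C{\left(a{\left(2,-10 \right)} \right)} + A{\left(-81,101 \right)}} = \frac{1}{- 16 \sqrt{2 + 2 \left(-10\right)} + 9 \cdot 101 \left(-88 - 81\right)} = \frac{1}{- 16 \sqrt{2 - 20} + 9 \cdot 101 \left(-169\right)} = \frac{1}{- 16 \sqrt{-18} - 153621} = \frac{1}{- 16 \cdot 3 i \sqrt{2} - 153621} = \frac{1}{- 48 i \sqrt{2} - 153621} = \frac{1}{-153621 - 48 i \sqrt{2}}$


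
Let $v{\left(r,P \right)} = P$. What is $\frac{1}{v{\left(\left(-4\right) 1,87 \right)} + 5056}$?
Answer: $\frac{1}{5143} \approx 0.00019444$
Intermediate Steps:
$\frac{1}{v{\left(\left(-4\right) 1,87 \right)} + 5056} = \frac{1}{87 + 5056} = \frac{1}{5143}$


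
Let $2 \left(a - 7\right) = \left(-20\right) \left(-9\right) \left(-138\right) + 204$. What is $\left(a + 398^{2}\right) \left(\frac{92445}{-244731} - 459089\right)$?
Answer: $- \frac{5471348544005624}{81577} \approx -6.707 \cdot 10^{10}$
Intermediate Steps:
$a = -12311$ ($a = 7 + \frac{\left(-20\right) \left(-9\right) \left(-138\right) + 204}{2} = 7 + \frac{180 \left(-138\right) + 204}{2} = 7 + \frac{-24840 + 204}{2} = 7 + \frac{1}{2} \left(-24636\right) = 7 - 12318 = -12311$)
$\left(a + 398^{2}\right) \left(\frac{92445}{-244731} - 459089\right) = \left(-12311 + 398^{2}\right) \left(\frac{92445}{-244731} - 459089\right) = \left(-12311 + 158404\right) \left(92445 \left(- \frac{1}{244731}\right) - 459089\right) = 146093 \left(- \frac{30815}{81577} - 459089\right) = 146093 \left(- \frac{37451134168}{81577}\right) = - \frac{5471348544005624}{81577}$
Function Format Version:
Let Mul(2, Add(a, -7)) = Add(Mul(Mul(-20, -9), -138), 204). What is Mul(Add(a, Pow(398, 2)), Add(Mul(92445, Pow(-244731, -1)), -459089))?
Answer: Rational(-5471348544005624, 81577) ≈ -6.7070e+10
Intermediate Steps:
a = -12311 (a = Add(7, Mul(Rational(1, 2), Add(Mul(Mul(-20, -9), -138), 204))) = Add(7, Mul(Rational(1, 2), Add(Mul(180, -138), 204))) = Add(7, Mul(Rational(1, 2), Add(-24840, 204))) = Add(7, Mul(Rational(1, 2), -24636)) = Add(7, -12318) = -12311)
Mul(Add(a, Pow(398, 2)), Add(Mul(92445, Pow(-244731, -1)), -459089)) = Mul(Add(-12311, Pow(398, 2)), Add(Mul(92445, Pow(-244731, -1)), -459089)) = Mul(Add(-12311, 158404), Add(Mul(92445, Rational(-1, 244731)), -459089)) = Mul(146093, Add(Rational(-30815, 81577), -459089)) = Mul(146093, Rational(-37451134168, 81577)) = Rational(-5471348544005624, 81577)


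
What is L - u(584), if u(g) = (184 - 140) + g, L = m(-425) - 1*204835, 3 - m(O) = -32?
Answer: -205428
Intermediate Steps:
m(O) = 35 (m(O) = 3 - 1*(-32) = 3 + 32 = 35)
L = -204800 (L = 35 - 1*204835 = 35 - 204835 = -204800)
u(g) = 44 + g
L - u(584) = -204800 - (44 + 584) = -204800 - 1*628 = -204800 - 628 = -205428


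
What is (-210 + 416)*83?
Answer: 17098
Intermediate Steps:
(-210 + 416)*83 = 206*83 = 17098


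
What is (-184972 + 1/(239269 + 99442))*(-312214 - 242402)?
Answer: 34747829967886056/338711 ≈ 1.0259e+11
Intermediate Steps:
(-184972 + 1/(239269 + 99442))*(-312214 - 242402) = (-184972 + 1/338711)*(-554616) = -62652051091/338711*(-554616) = 34747829967886056/338711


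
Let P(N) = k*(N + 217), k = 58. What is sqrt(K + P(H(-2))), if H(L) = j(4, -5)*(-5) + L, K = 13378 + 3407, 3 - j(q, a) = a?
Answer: sqrt(26935) ≈ 164.12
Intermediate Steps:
j(q, a) = 3 - a
K = 16785
H(L) = -40 + L (H(L) = (3 - 1*(-5))*(-5) + L = (3 + 5)*(-5) + L = 8*(-5) + L = -40 + L)
P(N) = 12586 + 58*N (P(N) = 58*(N + 217) = 58*(217 + N) = 12586 + 58*N)
sqrt(K + P(H(-2))) = sqrt(16785 + (12586 + 58*(-40 - 2))) = sqrt(16785 + (12586 + 58*(-42))) = sqrt(16785 + (12586 - 2436)) = sqrt(16785 + 10150) = sqrt(26935)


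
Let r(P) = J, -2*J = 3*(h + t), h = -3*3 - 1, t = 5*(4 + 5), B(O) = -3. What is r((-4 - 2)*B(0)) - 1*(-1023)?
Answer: 1941/2 ≈ 970.50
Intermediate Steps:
t = 45 (t = 5*9 = 45)
h = -10 (h = -9 - 1 = -10)
J = -105/2 (J = -3*(-10 + 45)/2 = -3*35/2 = -1/2*105 = -105/2 ≈ -52.500)
r(P) = -105/2
r((-4 - 2)*B(0)) - 1*(-1023) = -105/2 - 1*(-1023) = -105/2 + 1023 = 1941/2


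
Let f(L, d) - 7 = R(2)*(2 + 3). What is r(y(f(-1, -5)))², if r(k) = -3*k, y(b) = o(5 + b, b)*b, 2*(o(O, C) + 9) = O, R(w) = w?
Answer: 10404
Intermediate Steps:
o(O, C) = -9 + O/2
f(L, d) = 17 (f(L, d) = 7 + 2*(2 + 3) = 7 + 2*5 = 7 + 10 = 17)
y(b) = b*(-13/2 + b/2) (y(b) = (-9 + (5 + b)/2)*b = (-9 + (5/2 + b/2))*b = (-13/2 + b/2)*b = b*(-13/2 + b/2))
r(y(f(-1, -5)))² = (-3*17*(-13 + 17)/2)² = (-3*17*4/2)² = (-3*34)² = (-102)² = 10404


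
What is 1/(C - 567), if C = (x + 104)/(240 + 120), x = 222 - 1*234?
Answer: -90/51007 ≈ -0.0017645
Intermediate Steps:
x = -12 (x = 222 - 234 = -12)
C = 23/90 (C = (-12 + 104)/(240 + 120) = 92/360 = 92*(1/360) = 23/90 ≈ 0.25556)
1/(C - 567) = 1/(23/90 - 567) = 1/(-51007/90) = -90/51007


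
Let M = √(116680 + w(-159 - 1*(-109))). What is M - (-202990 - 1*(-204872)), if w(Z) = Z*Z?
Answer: -1882 + 2*√29795 ≈ -1536.8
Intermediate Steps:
w(Z) = Z²
M = 2*√29795 (M = √(116680 + (-159 - 1*(-109))²) = √(116680 + (-159 + 109)²) = √(116680 + (-50)²) = √(116680 + 2500) = √119180 = 2*√29795 ≈ 345.22)
M - (-202990 - 1*(-204872)) = 2*√29795 - (-202990 - 1*(-204872)) = 2*√29795 - (-202990 + 204872) = 2*√29795 - 1*1882 = 2*√29795 - 1882 = -1882 + 2*√29795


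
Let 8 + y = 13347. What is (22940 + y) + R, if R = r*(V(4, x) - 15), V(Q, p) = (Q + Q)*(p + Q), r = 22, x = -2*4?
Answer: 35245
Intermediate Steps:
y = 13339 (y = -8 + 13347 = 13339)
x = -8
V(Q, p) = 2*Q*(Q + p) (V(Q, p) = (2*Q)*(Q + p) = 2*Q*(Q + p))
R = -1034 (R = 22*(2*4*(4 - 8) - 15) = 22*(2*4*(-4) - 15) = 22*(-32 - 15) = 22*(-47) = -1034)
(22940 + y) + R = (22940 + 13339) - 1034 = 36279 - 1034 = 35245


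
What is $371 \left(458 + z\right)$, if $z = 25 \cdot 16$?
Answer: $318318$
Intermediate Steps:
$z = 400$
$371 \left(458 + z\right) = 371 \left(458 + 400\right) = 371 \cdot 858 = 318318$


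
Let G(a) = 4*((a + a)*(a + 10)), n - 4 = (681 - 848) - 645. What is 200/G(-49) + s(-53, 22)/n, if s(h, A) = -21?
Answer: 60331/1544088 ≈ 0.039072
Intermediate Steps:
n = -808 (n = 4 + ((681 - 848) - 645) = 4 + (-167 - 645) = 4 - 812 = -808)
G(a) = 8*a*(10 + a) (G(a) = 4*((2*a)*(10 + a)) = 4*(2*a*(10 + a)) = 8*a*(10 + a))
200/G(-49) + s(-53, 22)/n = 200/((8*(-49)*(10 - 49))) - 21/(-808) = 200/((8*(-49)*(-39))) - 21*(-1/808) = 200/15288 + 21/808 = 200*(1/15288) + 21/808 = 25/1911 + 21/808 = 60331/1544088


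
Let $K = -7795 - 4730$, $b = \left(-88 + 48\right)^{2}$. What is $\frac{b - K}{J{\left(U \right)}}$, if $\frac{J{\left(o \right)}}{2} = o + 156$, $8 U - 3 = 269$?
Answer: $\frac{2825}{76} \approx 37.171$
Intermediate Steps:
$U = 34$ ($U = \frac{3}{8} + \frac{1}{8} \cdot 269 = \frac{3}{8} + \frac{269}{8} = 34$)
$J{\left(o \right)} = 312 + 2 o$ ($J{\left(o \right)} = 2 \left(o + 156\right) = 2 \left(156 + o\right) = 312 + 2 o$)
$b = 1600$ ($b = \left(-40\right)^{2} = 1600$)
$K = -12525$ ($K = -7795 - 4730 = -12525$)
$\frac{b - K}{J{\left(U \right)}} = \frac{1600 - -12525}{312 + 2 \cdot 34} = \frac{1600 + 12525}{312 + 68} = \frac{14125}{380} = 14125 \cdot \frac{1}{380} = \frac{2825}{76}$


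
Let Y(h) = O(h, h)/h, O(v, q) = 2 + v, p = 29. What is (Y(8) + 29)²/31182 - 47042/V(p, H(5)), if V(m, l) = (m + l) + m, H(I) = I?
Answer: -7822965307/10477152 ≈ -746.67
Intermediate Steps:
Y(h) = (2 + h)/h
V(m, l) = l + 2*m (V(m, l) = (l + m) + m = l + 2*m)
(Y(8) + 29)²/31182 - 47042/V(p, H(5)) = ((2 + 8)/8 + 29)²/31182 - 47042/(5 + 2*29) = ((⅛)*10 + 29)²*(1/31182) - 47042/(5 + 58) = (5/4 + 29)²*(1/31182) - 47042/63 = (121/4)²*(1/31182) - 47042*1/63 = (14641/16)*(1/31182) - 47042/63 = 14641/498912 - 47042/63 = -7822965307/10477152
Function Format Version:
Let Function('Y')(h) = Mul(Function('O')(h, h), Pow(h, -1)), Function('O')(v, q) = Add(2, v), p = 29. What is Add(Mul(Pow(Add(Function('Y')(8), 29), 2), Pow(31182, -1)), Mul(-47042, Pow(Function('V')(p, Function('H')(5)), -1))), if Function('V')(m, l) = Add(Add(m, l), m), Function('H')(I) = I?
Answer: Rational(-7822965307, 10477152) ≈ -746.67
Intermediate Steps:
Function('Y')(h) = Mul(Pow(h, -1), Add(2, h)) (Function('Y')(h) = Mul(Add(2, h), Pow(h, -1)) = Mul(Pow(h, -1), Add(2, h)))
Function('V')(m, l) = Add(l, Mul(2, m)) (Function('V')(m, l) = Add(Add(l, m), m) = Add(l, Mul(2, m)))
Add(Mul(Pow(Add(Function('Y')(8), 29), 2), Pow(31182, -1)), Mul(-47042, Pow(Function('V')(p, Function('H')(5)), -1))) = Add(Mul(Pow(Add(Mul(Pow(8, -1), Add(2, 8)), 29), 2), Pow(31182, -1)), Mul(-47042, Pow(Add(5, Mul(2, 29)), -1))) = Add(Mul(Pow(Add(Mul(Rational(1, 8), 10), 29), 2), Rational(1, 31182)), Mul(-47042, Pow(Add(5, 58), -1))) = Add(Mul(Pow(Add(Rational(5, 4), 29), 2), Rational(1, 31182)), Mul(-47042, Pow(63, -1))) = Add(Mul(Pow(Rational(121, 4), 2), Rational(1, 31182)), Mul(-47042, Rational(1, 63))) = Add(Mul(Rational(14641, 16), Rational(1, 31182)), Rational(-47042, 63)) = Add(Rational(14641, 498912), Rational(-47042, 63)) = Rational(-7822965307, 10477152)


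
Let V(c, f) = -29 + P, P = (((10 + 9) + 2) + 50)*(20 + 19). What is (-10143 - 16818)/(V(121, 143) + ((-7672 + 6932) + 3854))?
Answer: -26961/5854 ≈ -4.6056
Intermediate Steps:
P = 2769 (P = ((19 + 2) + 50)*39 = (21 + 50)*39 = 71*39 = 2769)
V(c, f) = 2740 (V(c, f) = -29 + 2769 = 2740)
(-10143 - 16818)/(V(121, 143) + ((-7672 + 6932) + 3854)) = (-10143 - 16818)/(2740 + ((-7672 + 6932) + 3854)) = -26961/(2740 + (-740 + 3854)) = -26961/(2740 + 3114) = -26961/5854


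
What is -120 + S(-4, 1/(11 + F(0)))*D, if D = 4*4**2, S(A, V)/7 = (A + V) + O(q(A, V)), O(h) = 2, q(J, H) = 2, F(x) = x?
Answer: -10728/11 ≈ -975.27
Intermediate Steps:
S(A, V) = 14 + 7*A + 7*V (S(A, V) = 7*((A + V) + 2) = 7*(2 + A + V) = 14 + 7*A + 7*V)
D = 64 (D = 4*16 = 64)
-120 + S(-4, 1/(11 + F(0)))*D = -120 + (14 + 7*(-4) + 7/(11 + 0))*64 = -120 + (14 - 28 + 7/11)*64 = -120 - 147/11*64 = -120 - 9408/11 = -10728/11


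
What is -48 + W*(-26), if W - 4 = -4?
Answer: -48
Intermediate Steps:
W = 0 (W = 4 - 4 = 0)
-48 + W*(-26) = -48 + 0*(-26) = -48 + 0 = -48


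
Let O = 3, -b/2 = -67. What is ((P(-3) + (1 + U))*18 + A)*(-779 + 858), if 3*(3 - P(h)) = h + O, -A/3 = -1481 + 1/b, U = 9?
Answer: 49510485/134 ≈ 3.6948e+5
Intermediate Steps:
b = 134 (b = -2*(-67) = 134)
A = 595359/134 (A = -3*(-1481 + 1/134) = -3*(-198453/134) = 595359/134 ≈ 4443.0)
P(h) = 2 - h/3 (P(h) = 3 - (h + 3)/3 = 3 - (3 + h)/3 = 3 + (-1 - h/3) = 2 - h/3)
((P(-3) + (1 + U))*18 + A)*(-779 + 858) = (((2 - ⅓*(-3)) + (1 + 9))*18 + 595359/134)*(-779 + 858) = (((2 + 1) + 10)*18 + 595359/134)*79 = ((3 + 10)*18 + 595359/134)*79 = (13*18 + 595359/134)*79 = (234 + 595359/134)*79 = (626715/134)*79 = 49510485/134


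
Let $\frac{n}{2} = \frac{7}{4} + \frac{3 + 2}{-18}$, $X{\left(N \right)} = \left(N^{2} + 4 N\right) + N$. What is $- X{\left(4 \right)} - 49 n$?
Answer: $- \frac{3245}{18} \approx -180.28$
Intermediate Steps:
$X{\left(N \right)} = N^{2} + 5 N$
$n = \frac{53}{18}$ ($n = 2 \left(\frac{7}{4} + \frac{3 + 2}{-18}\right) = 2 \left(7 \cdot \frac{1}{4} + 5 \left(- \frac{1}{18}\right)\right) = 2 \left(\frac{7}{4} - \frac{5}{18}\right) = 2 \cdot \frac{53}{36} = \frac{53}{18} \approx 2.9444$)
$- X{\left(4 \right)} - 49 n = - 4 \left(5 + 4\right) - \frac{2597}{18} = - 4 \cdot 9 - \frac{2597}{18} = \left(-1\right) 36 - \frac{2597}{18} = -36 - \frac{2597}{18} = - \frac{3245}{18}$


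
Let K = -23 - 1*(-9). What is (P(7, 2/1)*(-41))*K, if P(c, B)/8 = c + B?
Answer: 41328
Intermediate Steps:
K = -14 (K = -23 + 9 = -14)
P(c, B) = 8*B + 8*c (P(c, B) = 8*(c + B) = 8*(B + c) = 8*B + 8*c)
(P(7, 2/1)*(-41))*K = ((8*(2/1) + 8*7)*(-41))*(-14) = ((8*(2*1) + 56)*(-41))*(-14) = ((8*2 + 56)*(-41))*(-14) = ((16 + 56)*(-41))*(-14) = (72*(-41))*(-14) = -2952*(-14) = 41328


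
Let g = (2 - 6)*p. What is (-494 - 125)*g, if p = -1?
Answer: -2476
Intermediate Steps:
g = 4 (g = (2 - 6)*(-1) = -4*(-1) = 4)
(-494 - 125)*g = (-494 - 125)*4 = -619*4 = -2476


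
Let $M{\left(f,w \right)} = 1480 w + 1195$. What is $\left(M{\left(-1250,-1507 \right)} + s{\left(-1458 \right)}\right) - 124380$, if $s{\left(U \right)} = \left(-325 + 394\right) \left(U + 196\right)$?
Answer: $-2440623$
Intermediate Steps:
$M{\left(f,w \right)} = 1195 + 1480 w$
$s{\left(U \right)} = 13524 + 69 U$ ($s{\left(U \right)} = 69 \left(196 + U\right) = 13524 + 69 U$)
$\left(M{\left(-1250,-1507 \right)} + s{\left(-1458 \right)}\right) - 124380 = \left(\left(1195 + 1480 \left(-1507\right)\right) + \left(13524 + 69 \left(-1458\right)\right)\right) - 124380 = \left(\left(1195 - 2230360\right) + \left(13524 - 100602\right)\right) - 124380 = \left(-2229165 - 87078\right) - 124380 = -2316243 - 124380 = -2440623$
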